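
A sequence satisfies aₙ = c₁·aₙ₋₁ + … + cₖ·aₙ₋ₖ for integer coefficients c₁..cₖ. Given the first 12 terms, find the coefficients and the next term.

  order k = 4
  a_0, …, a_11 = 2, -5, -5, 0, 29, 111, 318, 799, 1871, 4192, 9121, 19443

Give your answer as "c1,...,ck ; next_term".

4,-4,-1,2 ; 40838

  a_4 = 4·0 + -4·-5 + -1·-5 + 2·2 = 29
  a_5 = 4·29 + -4·0 + -1·-5 + 2·-5 = 111
  a_6 = 4·111 + -4·29 + -1·0 + 2·-5 = 318
  a_7 = 4·318 + -4·111 + -1·29 + 2·0 = 799
  a_8 = 4·799 + -4·318 + -1·111 + 2·29 = 1871
  a_9 = 4·1871 + -4·799 + -1·318 + 2·111 = 4192
  a_10 = 4·4192 + -4·1871 + -1·799 + 2·318 = 9121
  a_11 = 4·9121 + -4·4192 + -1·1871 + 2·799 = 19443
  a_12 = 4·19443 + -4·9121 + -1·4192 + 2·1871 = 40838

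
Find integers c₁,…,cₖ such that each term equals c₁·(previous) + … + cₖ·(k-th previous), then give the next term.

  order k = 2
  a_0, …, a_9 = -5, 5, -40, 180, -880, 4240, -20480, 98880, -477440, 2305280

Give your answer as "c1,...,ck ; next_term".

  a_2 = -4·5 + 4·-5 = -40
  a_3 = -4·-40 + 4·5 = 180
  a_4 = -4·180 + 4·-40 = -880
  a_5 = -4·-880 + 4·180 = 4240
  a_6 = -4·4240 + 4·-880 = -20480
  a_7 = -4·-20480 + 4·4240 = 98880
  a_8 = -4·98880 + 4·-20480 = -477440
  a_9 = -4·-477440 + 4·98880 = 2305280
  a_10 = -4·2305280 + 4·-477440 = -11130880

-4,4 ; -11130880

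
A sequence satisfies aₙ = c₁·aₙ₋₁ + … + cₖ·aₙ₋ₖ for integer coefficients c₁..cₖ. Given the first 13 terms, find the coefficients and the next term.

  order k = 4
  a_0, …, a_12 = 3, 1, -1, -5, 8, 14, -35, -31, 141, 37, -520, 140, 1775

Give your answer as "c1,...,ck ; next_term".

0,-3,2,1 ; -1423

  a_4 = 0·-5 + -3·-1 + 2·1 + 1·3 = 8
  a_5 = 0·8 + -3·-5 + 2·-1 + 1·1 = 14
  a_6 = 0·14 + -3·8 + 2·-5 + 1·-1 = -35
  a_7 = 0·-35 + -3·14 + 2·8 + 1·-5 = -31
  a_8 = 0·-31 + -3·-35 + 2·14 + 1·8 = 141
  a_9 = 0·141 + -3·-31 + 2·-35 + 1·14 = 37
  a_10 = 0·37 + -3·141 + 2·-31 + 1·-35 = -520
  a_11 = 0·-520 + -3·37 + 2·141 + 1·-31 = 140
  a_12 = 0·140 + -3·-520 + 2·37 + 1·141 = 1775
  a_13 = 0·1775 + -3·140 + 2·-520 + 1·37 = -1423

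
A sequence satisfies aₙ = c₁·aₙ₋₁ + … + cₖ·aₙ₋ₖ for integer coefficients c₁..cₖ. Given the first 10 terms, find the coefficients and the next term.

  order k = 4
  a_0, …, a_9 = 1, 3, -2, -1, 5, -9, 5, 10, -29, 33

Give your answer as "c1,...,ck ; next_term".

  a_4 = -1·-1 + -1·-2 + 1·3 + -1·1 = 5
  a_5 = -1·5 + -1·-1 + 1·-2 + -1·3 = -9
  a_6 = -1·-9 + -1·5 + 1·-1 + -1·-2 = 5
  a_7 = -1·5 + -1·-9 + 1·5 + -1·-1 = 10
  a_8 = -1·10 + -1·5 + 1·-9 + -1·5 = -29
  a_9 = -1·-29 + -1·10 + 1·5 + -1·-9 = 33
  a_10 = -1·33 + -1·-29 + 1·10 + -1·5 = 1

-1,-1,1,-1 ; 1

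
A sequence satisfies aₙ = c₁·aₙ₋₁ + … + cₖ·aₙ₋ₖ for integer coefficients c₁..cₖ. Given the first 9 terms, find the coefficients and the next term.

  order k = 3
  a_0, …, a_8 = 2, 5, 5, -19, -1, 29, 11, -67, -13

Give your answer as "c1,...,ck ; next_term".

-1,-2,-2 ; 125

  a_3 = -1·5 + -2·5 + -2·2 = -19
  a_4 = -1·-19 + -2·5 + -2·5 = -1
  a_5 = -1·-1 + -2·-19 + -2·5 = 29
  a_6 = -1·29 + -2·-1 + -2·-19 = 11
  a_7 = -1·11 + -2·29 + -2·-1 = -67
  a_8 = -1·-67 + -2·11 + -2·29 = -13
  a_9 = -1·-13 + -2·-67 + -2·11 = 125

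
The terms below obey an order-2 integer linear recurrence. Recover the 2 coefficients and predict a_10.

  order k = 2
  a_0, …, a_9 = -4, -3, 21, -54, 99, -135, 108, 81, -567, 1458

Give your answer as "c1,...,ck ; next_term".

-3,-3 ; -2673

  a_2 = -3·-3 + -3·-4 = 21
  a_3 = -3·21 + -3·-3 = -54
  a_4 = -3·-54 + -3·21 = 99
  a_5 = -3·99 + -3·-54 = -135
  a_6 = -3·-135 + -3·99 = 108
  a_7 = -3·108 + -3·-135 = 81
  a_8 = -3·81 + -3·108 = -567
  a_9 = -3·-567 + -3·81 = 1458
  a_10 = -3·1458 + -3·-567 = -2673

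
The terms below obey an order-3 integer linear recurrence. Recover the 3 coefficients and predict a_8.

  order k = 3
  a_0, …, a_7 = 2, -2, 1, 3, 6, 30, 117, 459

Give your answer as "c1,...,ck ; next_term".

  a_3 = 3·1 + 3·-2 + 3·2 = 3
  a_4 = 3·3 + 3·1 + 3·-2 = 6
  a_5 = 3·6 + 3·3 + 3·1 = 30
  a_6 = 3·30 + 3·6 + 3·3 = 117
  a_7 = 3·117 + 3·30 + 3·6 = 459
  a_8 = 3·459 + 3·117 + 3·30 = 1818

3,3,3 ; 1818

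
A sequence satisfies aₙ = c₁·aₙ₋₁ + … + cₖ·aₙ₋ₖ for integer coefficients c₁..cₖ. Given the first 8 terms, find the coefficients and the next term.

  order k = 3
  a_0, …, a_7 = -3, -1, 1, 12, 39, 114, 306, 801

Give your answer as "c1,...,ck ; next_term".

  a_3 = 3·1 + 0·-1 + -3·-3 = 12
  a_4 = 3·12 + 0·1 + -3·-1 = 39
  a_5 = 3·39 + 0·12 + -3·1 = 114
  a_6 = 3·114 + 0·39 + -3·12 = 306
  a_7 = 3·306 + 0·114 + -3·39 = 801
  a_8 = 3·801 + 0·306 + -3·114 = 2061

3,0,-3 ; 2061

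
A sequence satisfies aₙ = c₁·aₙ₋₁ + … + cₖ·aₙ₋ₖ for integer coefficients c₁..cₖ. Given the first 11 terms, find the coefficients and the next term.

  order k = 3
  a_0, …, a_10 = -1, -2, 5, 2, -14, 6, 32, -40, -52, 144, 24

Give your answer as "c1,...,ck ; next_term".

0,-2,2 ; -392

  a_3 = 0·5 + -2·-2 + 2·-1 = 2
  a_4 = 0·2 + -2·5 + 2·-2 = -14
  a_5 = 0·-14 + -2·2 + 2·5 = 6
  a_6 = 0·6 + -2·-14 + 2·2 = 32
  a_7 = 0·32 + -2·6 + 2·-14 = -40
  a_8 = 0·-40 + -2·32 + 2·6 = -52
  a_9 = 0·-52 + -2·-40 + 2·32 = 144
  a_10 = 0·144 + -2·-52 + 2·-40 = 24
  a_11 = 0·24 + -2·144 + 2·-52 = -392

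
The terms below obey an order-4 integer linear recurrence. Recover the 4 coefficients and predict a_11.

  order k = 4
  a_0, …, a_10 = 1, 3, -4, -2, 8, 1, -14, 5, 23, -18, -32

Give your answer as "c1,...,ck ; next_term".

  a_4 = 0·-2 + -1·-4 + 1·3 + 1·1 = 8
  a_5 = 0·8 + -1·-2 + 1·-4 + 1·3 = 1
  a_6 = 0·1 + -1·8 + 1·-2 + 1·-4 = -14
  a_7 = 0·-14 + -1·1 + 1·8 + 1·-2 = 5
  a_8 = 0·5 + -1·-14 + 1·1 + 1·8 = 23
  a_9 = 0·23 + -1·5 + 1·-14 + 1·1 = -18
  a_10 = 0·-18 + -1·23 + 1·5 + 1·-14 = -32
  a_11 = 0·-32 + -1·-18 + 1·23 + 1·5 = 46

0,-1,1,1 ; 46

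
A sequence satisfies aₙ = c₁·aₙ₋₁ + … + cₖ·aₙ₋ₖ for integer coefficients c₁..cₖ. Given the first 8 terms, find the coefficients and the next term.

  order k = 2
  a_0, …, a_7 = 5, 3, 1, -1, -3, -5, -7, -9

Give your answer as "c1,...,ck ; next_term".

  a_2 = 2·3 + -1·5 = 1
  a_3 = 2·1 + -1·3 = -1
  a_4 = 2·-1 + -1·1 = -3
  a_5 = 2·-3 + -1·-1 = -5
  a_6 = 2·-5 + -1·-3 = -7
  a_7 = 2·-7 + -1·-5 = -9
  a_8 = 2·-9 + -1·-7 = -11

2,-1 ; -11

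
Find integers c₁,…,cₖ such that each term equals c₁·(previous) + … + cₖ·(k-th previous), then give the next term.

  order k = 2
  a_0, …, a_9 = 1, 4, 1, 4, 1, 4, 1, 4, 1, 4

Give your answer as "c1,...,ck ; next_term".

0,1 ; 1

  a_2 = 0·4 + 1·1 = 1
  a_3 = 0·1 + 1·4 = 4
  a_4 = 0·4 + 1·1 = 1
  a_5 = 0·1 + 1·4 = 4
  a_6 = 0·4 + 1·1 = 1
  a_7 = 0·1 + 1·4 = 4
  a_8 = 0·4 + 1·1 = 1
  a_9 = 0·1 + 1·4 = 4
  a_10 = 0·4 + 1·1 = 1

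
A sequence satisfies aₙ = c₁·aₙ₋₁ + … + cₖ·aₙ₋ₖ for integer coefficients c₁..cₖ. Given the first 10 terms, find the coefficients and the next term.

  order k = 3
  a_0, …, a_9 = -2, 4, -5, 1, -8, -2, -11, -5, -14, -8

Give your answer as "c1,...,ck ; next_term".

  a_3 = 1·-5 + 1·4 + -1·-2 = 1
  a_4 = 1·1 + 1·-5 + -1·4 = -8
  a_5 = 1·-8 + 1·1 + -1·-5 = -2
  a_6 = 1·-2 + 1·-8 + -1·1 = -11
  a_7 = 1·-11 + 1·-2 + -1·-8 = -5
  a_8 = 1·-5 + 1·-11 + -1·-2 = -14
  a_9 = 1·-14 + 1·-5 + -1·-11 = -8
  a_10 = 1·-8 + 1·-14 + -1·-5 = -17

1,1,-1 ; -17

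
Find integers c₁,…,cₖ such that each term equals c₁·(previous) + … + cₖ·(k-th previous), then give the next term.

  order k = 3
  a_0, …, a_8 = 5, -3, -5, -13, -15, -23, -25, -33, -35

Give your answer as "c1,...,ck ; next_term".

1,1,-1 ; -43

  a_3 = 1·-5 + 1·-3 + -1·5 = -13
  a_4 = 1·-13 + 1·-5 + -1·-3 = -15
  a_5 = 1·-15 + 1·-13 + -1·-5 = -23
  a_6 = 1·-23 + 1·-15 + -1·-13 = -25
  a_7 = 1·-25 + 1·-23 + -1·-15 = -33
  a_8 = 1·-33 + 1·-25 + -1·-23 = -35
  a_9 = 1·-35 + 1·-33 + -1·-25 = -43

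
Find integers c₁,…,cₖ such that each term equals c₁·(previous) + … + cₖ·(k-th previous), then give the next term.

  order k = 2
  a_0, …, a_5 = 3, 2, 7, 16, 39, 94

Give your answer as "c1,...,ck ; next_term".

2,1 ; 227

  a_2 = 2·2 + 1·3 = 7
  a_3 = 2·7 + 1·2 = 16
  a_4 = 2·16 + 1·7 = 39
  a_5 = 2·39 + 1·16 = 94
  a_6 = 2·94 + 1·39 = 227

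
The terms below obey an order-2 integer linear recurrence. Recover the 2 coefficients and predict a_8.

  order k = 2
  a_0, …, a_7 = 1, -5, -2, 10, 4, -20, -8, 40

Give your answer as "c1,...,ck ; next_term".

0,-2 ; 16

  a_2 = 0·-5 + -2·1 = -2
  a_3 = 0·-2 + -2·-5 = 10
  a_4 = 0·10 + -2·-2 = 4
  a_5 = 0·4 + -2·10 = -20
  a_6 = 0·-20 + -2·4 = -8
  a_7 = 0·-8 + -2·-20 = 40
  a_8 = 0·40 + -2·-8 = 16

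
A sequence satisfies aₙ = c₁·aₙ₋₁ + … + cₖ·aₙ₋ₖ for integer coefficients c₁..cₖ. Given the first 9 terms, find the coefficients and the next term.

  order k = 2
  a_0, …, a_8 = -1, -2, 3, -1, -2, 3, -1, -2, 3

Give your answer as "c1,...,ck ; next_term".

  a_2 = -1·-2 + -1·-1 = 3
  a_3 = -1·3 + -1·-2 = -1
  a_4 = -1·-1 + -1·3 = -2
  a_5 = -1·-2 + -1·-1 = 3
  a_6 = -1·3 + -1·-2 = -1
  a_7 = -1·-1 + -1·3 = -2
  a_8 = -1·-2 + -1·-1 = 3
  a_9 = -1·3 + -1·-2 = -1

-1,-1 ; -1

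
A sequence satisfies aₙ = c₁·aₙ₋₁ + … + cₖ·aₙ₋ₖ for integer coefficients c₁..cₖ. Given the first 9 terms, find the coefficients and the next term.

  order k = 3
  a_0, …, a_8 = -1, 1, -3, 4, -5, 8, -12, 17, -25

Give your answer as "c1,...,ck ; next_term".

-1,0,-1 ; 37

  a_3 = -1·-3 + 0·1 + -1·-1 = 4
  a_4 = -1·4 + 0·-3 + -1·1 = -5
  a_5 = -1·-5 + 0·4 + -1·-3 = 8
  a_6 = -1·8 + 0·-5 + -1·4 = -12
  a_7 = -1·-12 + 0·8 + -1·-5 = 17
  a_8 = -1·17 + 0·-12 + -1·8 = -25
  a_9 = -1·-25 + 0·17 + -1·-12 = 37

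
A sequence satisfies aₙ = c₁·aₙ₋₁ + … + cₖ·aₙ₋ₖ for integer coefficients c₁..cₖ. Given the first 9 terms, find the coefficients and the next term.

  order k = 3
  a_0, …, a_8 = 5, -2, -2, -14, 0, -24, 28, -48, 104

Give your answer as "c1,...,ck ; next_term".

  a_3 = 0·-2 + 2·-2 + -2·5 = -14
  a_4 = 0·-14 + 2·-2 + -2·-2 = 0
  a_5 = 0·0 + 2·-14 + -2·-2 = -24
  a_6 = 0·-24 + 2·0 + -2·-14 = 28
  a_7 = 0·28 + 2·-24 + -2·0 = -48
  a_8 = 0·-48 + 2·28 + -2·-24 = 104
  a_9 = 0·104 + 2·-48 + -2·28 = -152

0,2,-2 ; -152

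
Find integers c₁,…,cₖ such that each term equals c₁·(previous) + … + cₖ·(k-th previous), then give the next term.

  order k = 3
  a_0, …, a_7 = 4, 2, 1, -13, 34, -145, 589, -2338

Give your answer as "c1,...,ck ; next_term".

-3,3,-4 ; 9361

  a_3 = -3·1 + 3·2 + -4·4 = -13
  a_4 = -3·-13 + 3·1 + -4·2 = 34
  a_5 = -3·34 + 3·-13 + -4·1 = -145
  a_6 = -3·-145 + 3·34 + -4·-13 = 589
  a_7 = -3·589 + 3·-145 + -4·34 = -2338
  a_8 = -3·-2338 + 3·589 + -4·-145 = 9361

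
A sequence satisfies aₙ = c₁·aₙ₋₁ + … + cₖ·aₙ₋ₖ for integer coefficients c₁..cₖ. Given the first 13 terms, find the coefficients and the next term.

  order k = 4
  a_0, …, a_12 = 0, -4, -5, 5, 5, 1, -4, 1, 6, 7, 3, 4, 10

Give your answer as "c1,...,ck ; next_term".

1,0,0,1 ; 17

  a_4 = 1·5 + 0·-5 + 0·-4 + 1·0 = 5
  a_5 = 1·5 + 0·5 + 0·-5 + 1·-4 = 1
  a_6 = 1·1 + 0·5 + 0·5 + 1·-5 = -4
  a_7 = 1·-4 + 0·1 + 0·5 + 1·5 = 1
  a_8 = 1·1 + 0·-4 + 0·1 + 1·5 = 6
  a_9 = 1·6 + 0·1 + 0·-4 + 1·1 = 7
  a_10 = 1·7 + 0·6 + 0·1 + 1·-4 = 3
  a_11 = 1·3 + 0·7 + 0·6 + 1·1 = 4
  a_12 = 1·4 + 0·3 + 0·7 + 1·6 = 10
  a_13 = 1·10 + 0·4 + 0·3 + 1·7 = 17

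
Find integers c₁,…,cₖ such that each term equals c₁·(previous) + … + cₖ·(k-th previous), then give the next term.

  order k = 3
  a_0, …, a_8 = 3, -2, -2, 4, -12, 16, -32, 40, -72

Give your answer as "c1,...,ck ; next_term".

  a_3 = -1·-2 + 2·-2 + 2·3 = 4
  a_4 = -1·4 + 2·-2 + 2·-2 = -12
  a_5 = -1·-12 + 2·4 + 2·-2 = 16
  a_6 = -1·16 + 2·-12 + 2·4 = -32
  a_7 = -1·-32 + 2·16 + 2·-12 = 40
  a_8 = -1·40 + 2·-32 + 2·16 = -72
  a_9 = -1·-72 + 2·40 + 2·-32 = 88

-1,2,2 ; 88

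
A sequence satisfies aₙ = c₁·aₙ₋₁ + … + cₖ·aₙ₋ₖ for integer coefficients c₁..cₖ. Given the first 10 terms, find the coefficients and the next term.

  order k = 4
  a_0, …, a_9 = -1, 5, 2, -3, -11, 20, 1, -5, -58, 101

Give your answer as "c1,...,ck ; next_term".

-1,-1,-2,2 ; -31

  a_4 = -1·-3 + -1·2 + -2·5 + 2·-1 = -11
  a_5 = -1·-11 + -1·-3 + -2·2 + 2·5 = 20
  a_6 = -1·20 + -1·-11 + -2·-3 + 2·2 = 1
  a_7 = -1·1 + -1·20 + -2·-11 + 2·-3 = -5
  a_8 = -1·-5 + -1·1 + -2·20 + 2·-11 = -58
  a_9 = -1·-58 + -1·-5 + -2·1 + 2·20 = 101
  a_10 = -1·101 + -1·-58 + -2·-5 + 2·1 = -31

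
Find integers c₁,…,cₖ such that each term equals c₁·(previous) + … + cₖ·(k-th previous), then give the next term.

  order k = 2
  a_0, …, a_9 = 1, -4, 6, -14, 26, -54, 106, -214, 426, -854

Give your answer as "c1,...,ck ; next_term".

-1,2 ; 1706

  a_2 = -1·-4 + 2·1 = 6
  a_3 = -1·6 + 2·-4 = -14
  a_4 = -1·-14 + 2·6 = 26
  a_5 = -1·26 + 2·-14 = -54
  a_6 = -1·-54 + 2·26 = 106
  a_7 = -1·106 + 2·-54 = -214
  a_8 = -1·-214 + 2·106 = 426
  a_9 = -1·426 + 2·-214 = -854
  a_10 = -1·-854 + 2·426 = 1706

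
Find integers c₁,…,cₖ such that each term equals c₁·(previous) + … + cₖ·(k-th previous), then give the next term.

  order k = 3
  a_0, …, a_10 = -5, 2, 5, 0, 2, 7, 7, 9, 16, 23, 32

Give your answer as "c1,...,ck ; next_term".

  a_3 = 1·5 + 0·2 + 1·-5 = 0
  a_4 = 1·0 + 0·5 + 1·2 = 2
  a_5 = 1·2 + 0·0 + 1·5 = 7
  a_6 = 1·7 + 0·2 + 1·0 = 7
  a_7 = 1·7 + 0·7 + 1·2 = 9
  a_8 = 1·9 + 0·7 + 1·7 = 16
  a_9 = 1·16 + 0·9 + 1·7 = 23
  a_10 = 1·23 + 0·16 + 1·9 = 32
  a_11 = 1·32 + 0·23 + 1·16 = 48

1,0,1 ; 48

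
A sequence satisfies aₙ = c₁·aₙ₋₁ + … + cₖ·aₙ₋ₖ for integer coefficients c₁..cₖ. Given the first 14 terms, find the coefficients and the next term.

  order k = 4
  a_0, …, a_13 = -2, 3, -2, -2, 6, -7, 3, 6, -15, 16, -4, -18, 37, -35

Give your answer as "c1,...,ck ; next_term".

-1,-1,0,-1 ; 2

  a_4 = -1·-2 + -1·-2 + 0·3 + -1·-2 = 6
  a_5 = -1·6 + -1·-2 + 0·-2 + -1·3 = -7
  a_6 = -1·-7 + -1·6 + 0·-2 + -1·-2 = 3
  a_7 = -1·3 + -1·-7 + 0·6 + -1·-2 = 6
  a_8 = -1·6 + -1·3 + 0·-7 + -1·6 = -15
  a_9 = -1·-15 + -1·6 + 0·3 + -1·-7 = 16
  a_10 = -1·16 + -1·-15 + 0·6 + -1·3 = -4
  a_11 = -1·-4 + -1·16 + 0·-15 + -1·6 = -18
  a_12 = -1·-18 + -1·-4 + 0·16 + -1·-15 = 37
  a_13 = -1·37 + -1·-18 + 0·-4 + -1·16 = -35
  a_14 = -1·-35 + -1·37 + 0·-18 + -1·-4 = 2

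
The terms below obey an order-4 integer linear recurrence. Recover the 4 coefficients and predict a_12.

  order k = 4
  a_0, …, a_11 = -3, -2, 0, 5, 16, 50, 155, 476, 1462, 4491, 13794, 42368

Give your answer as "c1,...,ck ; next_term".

3,0,1,-1 ; 130133

  a_4 = 3·5 + 0·0 + 1·-2 + -1·-3 = 16
  a_5 = 3·16 + 0·5 + 1·0 + -1·-2 = 50
  a_6 = 3·50 + 0·16 + 1·5 + -1·0 = 155
  a_7 = 3·155 + 0·50 + 1·16 + -1·5 = 476
  a_8 = 3·476 + 0·155 + 1·50 + -1·16 = 1462
  a_9 = 3·1462 + 0·476 + 1·155 + -1·50 = 4491
  a_10 = 3·4491 + 0·1462 + 1·476 + -1·155 = 13794
  a_11 = 3·13794 + 0·4491 + 1·1462 + -1·476 = 42368
  a_12 = 3·42368 + 0·13794 + 1·4491 + -1·1462 = 130133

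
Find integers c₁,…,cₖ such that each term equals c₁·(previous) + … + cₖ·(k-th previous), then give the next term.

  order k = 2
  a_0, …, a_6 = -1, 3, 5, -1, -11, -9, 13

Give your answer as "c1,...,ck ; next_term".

  a_2 = 1·3 + -2·-1 = 5
  a_3 = 1·5 + -2·3 = -1
  a_4 = 1·-1 + -2·5 = -11
  a_5 = 1·-11 + -2·-1 = -9
  a_6 = 1·-9 + -2·-11 = 13
  a_7 = 1·13 + -2·-9 = 31

1,-2 ; 31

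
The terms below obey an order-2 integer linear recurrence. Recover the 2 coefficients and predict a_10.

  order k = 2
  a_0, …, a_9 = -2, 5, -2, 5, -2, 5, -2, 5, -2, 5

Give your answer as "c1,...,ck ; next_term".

  a_2 = 0·5 + 1·-2 = -2
  a_3 = 0·-2 + 1·5 = 5
  a_4 = 0·5 + 1·-2 = -2
  a_5 = 0·-2 + 1·5 = 5
  a_6 = 0·5 + 1·-2 = -2
  a_7 = 0·-2 + 1·5 = 5
  a_8 = 0·5 + 1·-2 = -2
  a_9 = 0·-2 + 1·5 = 5
  a_10 = 0·5 + 1·-2 = -2

0,1 ; -2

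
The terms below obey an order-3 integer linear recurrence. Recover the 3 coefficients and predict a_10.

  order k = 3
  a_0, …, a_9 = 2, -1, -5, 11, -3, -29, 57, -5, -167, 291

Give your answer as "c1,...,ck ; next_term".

  a_3 = -1·-5 + -2·-1 + 2·2 = 11
  a_4 = -1·11 + -2·-5 + 2·-1 = -3
  a_5 = -1·-3 + -2·11 + 2·-5 = -29
  a_6 = -1·-29 + -2·-3 + 2·11 = 57
  a_7 = -1·57 + -2·-29 + 2·-3 = -5
  a_8 = -1·-5 + -2·57 + 2·-29 = -167
  a_9 = -1·-167 + -2·-5 + 2·57 = 291
  a_10 = -1·291 + -2·-167 + 2·-5 = 33

-1,-2,2 ; 33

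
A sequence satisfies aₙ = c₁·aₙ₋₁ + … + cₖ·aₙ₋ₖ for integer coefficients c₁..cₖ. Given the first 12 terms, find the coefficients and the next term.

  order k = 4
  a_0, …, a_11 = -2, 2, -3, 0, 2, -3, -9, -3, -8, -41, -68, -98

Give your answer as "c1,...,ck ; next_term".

  a_4 = 1·0 + 0·-3 + 3·2 + 2·-2 = 2
  a_5 = 1·2 + 0·0 + 3·-3 + 2·2 = -3
  a_6 = 1·-3 + 0·2 + 3·0 + 2·-3 = -9
  a_7 = 1·-9 + 0·-3 + 3·2 + 2·0 = -3
  a_8 = 1·-3 + 0·-9 + 3·-3 + 2·2 = -8
  a_9 = 1·-8 + 0·-3 + 3·-9 + 2·-3 = -41
  a_10 = 1·-41 + 0·-8 + 3·-3 + 2·-9 = -68
  a_11 = 1·-68 + 0·-41 + 3·-8 + 2·-3 = -98
  a_12 = 1·-98 + 0·-68 + 3·-41 + 2·-8 = -237

1,0,3,2 ; -237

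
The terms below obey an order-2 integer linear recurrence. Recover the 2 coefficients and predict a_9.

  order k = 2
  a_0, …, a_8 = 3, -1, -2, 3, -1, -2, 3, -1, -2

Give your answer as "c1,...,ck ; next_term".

-1,-1 ; 3

  a_2 = -1·-1 + -1·3 = -2
  a_3 = -1·-2 + -1·-1 = 3
  a_4 = -1·3 + -1·-2 = -1
  a_5 = -1·-1 + -1·3 = -2
  a_6 = -1·-2 + -1·-1 = 3
  a_7 = -1·3 + -1·-2 = -1
  a_8 = -1·-1 + -1·3 = -2
  a_9 = -1·-2 + -1·-1 = 3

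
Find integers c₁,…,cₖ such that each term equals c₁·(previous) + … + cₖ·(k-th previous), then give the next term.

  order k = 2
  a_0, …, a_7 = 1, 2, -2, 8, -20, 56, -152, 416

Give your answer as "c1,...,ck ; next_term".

  a_2 = -2·2 + 2·1 = -2
  a_3 = -2·-2 + 2·2 = 8
  a_4 = -2·8 + 2·-2 = -20
  a_5 = -2·-20 + 2·8 = 56
  a_6 = -2·56 + 2·-20 = -152
  a_7 = -2·-152 + 2·56 = 416
  a_8 = -2·416 + 2·-152 = -1136

-2,2 ; -1136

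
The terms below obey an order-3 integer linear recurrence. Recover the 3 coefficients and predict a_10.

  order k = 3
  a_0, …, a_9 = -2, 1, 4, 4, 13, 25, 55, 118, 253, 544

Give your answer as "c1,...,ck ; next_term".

  a_3 = 1·4 + 2·1 + 1·-2 = 4
  a_4 = 1·4 + 2·4 + 1·1 = 13
  a_5 = 1·13 + 2·4 + 1·4 = 25
  a_6 = 1·25 + 2·13 + 1·4 = 55
  a_7 = 1·55 + 2·25 + 1·13 = 118
  a_8 = 1·118 + 2·55 + 1·25 = 253
  a_9 = 1·253 + 2·118 + 1·55 = 544
  a_10 = 1·544 + 2·253 + 1·118 = 1168

1,2,1 ; 1168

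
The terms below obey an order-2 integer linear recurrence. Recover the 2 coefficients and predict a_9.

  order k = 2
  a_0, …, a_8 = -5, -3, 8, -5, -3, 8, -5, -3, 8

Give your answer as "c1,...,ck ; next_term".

-1,-1 ; -5

  a_2 = -1·-3 + -1·-5 = 8
  a_3 = -1·8 + -1·-3 = -5
  a_4 = -1·-5 + -1·8 = -3
  a_5 = -1·-3 + -1·-5 = 8
  a_6 = -1·8 + -1·-3 = -5
  a_7 = -1·-5 + -1·8 = -3
  a_8 = -1·-3 + -1·-5 = 8
  a_9 = -1·8 + -1·-3 = -5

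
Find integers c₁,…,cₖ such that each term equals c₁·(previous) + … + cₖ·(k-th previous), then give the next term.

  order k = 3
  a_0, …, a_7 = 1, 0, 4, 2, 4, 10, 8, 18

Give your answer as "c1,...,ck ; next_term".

  a_3 = 0·4 + 1·0 + 2·1 = 2
  a_4 = 0·2 + 1·4 + 2·0 = 4
  a_5 = 0·4 + 1·2 + 2·4 = 10
  a_6 = 0·10 + 1·4 + 2·2 = 8
  a_7 = 0·8 + 1·10 + 2·4 = 18
  a_8 = 0·18 + 1·8 + 2·10 = 28

0,1,2 ; 28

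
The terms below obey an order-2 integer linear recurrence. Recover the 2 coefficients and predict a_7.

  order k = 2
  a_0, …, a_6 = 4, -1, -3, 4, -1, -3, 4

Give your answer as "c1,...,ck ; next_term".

-1,-1 ; -1

  a_2 = -1·-1 + -1·4 = -3
  a_3 = -1·-3 + -1·-1 = 4
  a_4 = -1·4 + -1·-3 = -1
  a_5 = -1·-1 + -1·4 = -3
  a_6 = -1·-3 + -1·-1 = 4
  a_7 = -1·4 + -1·-3 = -1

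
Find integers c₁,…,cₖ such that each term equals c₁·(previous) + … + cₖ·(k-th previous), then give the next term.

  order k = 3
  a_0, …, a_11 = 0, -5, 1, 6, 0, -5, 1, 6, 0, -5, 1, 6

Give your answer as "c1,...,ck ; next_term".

  a_3 = 1·1 + -1·-5 + 1·0 = 6
  a_4 = 1·6 + -1·1 + 1·-5 = 0
  a_5 = 1·0 + -1·6 + 1·1 = -5
  a_6 = 1·-5 + -1·0 + 1·6 = 1
  a_7 = 1·1 + -1·-5 + 1·0 = 6
  a_8 = 1·6 + -1·1 + 1·-5 = 0
  a_9 = 1·0 + -1·6 + 1·1 = -5
  a_10 = 1·-5 + -1·0 + 1·6 = 1
  a_11 = 1·1 + -1·-5 + 1·0 = 6
  a_12 = 1·6 + -1·1 + 1·-5 = 0

1,-1,1 ; 0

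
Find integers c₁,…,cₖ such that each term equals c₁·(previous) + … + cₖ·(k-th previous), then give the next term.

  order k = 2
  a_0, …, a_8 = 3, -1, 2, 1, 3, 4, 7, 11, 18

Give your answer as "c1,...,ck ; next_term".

  a_2 = 1·-1 + 1·3 = 2
  a_3 = 1·2 + 1·-1 = 1
  a_4 = 1·1 + 1·2 = 3
  a_5 = 1·3 + 1·1 = 4
  a_6 = 1·4 + 1·3 = 7
  a_7 = 1·7 + 1·4 = 11
  a_8 = 1·11 + 1·7 = 18
  a_9 = 1·18 + 1·11 = 29

1,1 ; 29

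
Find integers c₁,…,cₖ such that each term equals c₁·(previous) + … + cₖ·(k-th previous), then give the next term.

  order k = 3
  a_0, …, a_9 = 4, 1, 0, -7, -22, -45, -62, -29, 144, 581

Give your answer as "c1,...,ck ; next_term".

  a_3 = 3·0 + -3·1 + -1·4 = -7
  a_4 = 3·-7 + -3·0 + -1·1 = -22
  a_5 = 3·-22 + -3·-7 + -1·0 = -45
  a_6 = 3·-45 + -3·-22 + -1·-7 = -62
  a_7 = 3·-62 + -3·-45 + -1·-22 = -29
  a_8 = 3·-29 + -3·-62 + -1·-45 = 144
  a_9 = 3·144 + -3·-29 + -1·-62 = 581
  a_10 = 3·581 + -3·144 + -1·-29 = 1340

3,-3,-1 ; 1340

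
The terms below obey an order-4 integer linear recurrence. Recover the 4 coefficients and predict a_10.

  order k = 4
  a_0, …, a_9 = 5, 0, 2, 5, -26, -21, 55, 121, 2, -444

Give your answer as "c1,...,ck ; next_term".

0,-3,-3,-4 ; -589

  a_4 = 0·5 + -3·2 + -3·0 + -4·5 = -26
  a_5 = 0·-26 + -3·5 + -3·2 + -4·0 = -21
  a_6 = 0·-21 + -3·-26 + -3·5 + -4·2 = 55
  a_7 = 0·55 + -3·-21 + -3·-26 + -4·5 = 121
  a_8 = 0·121 + -3·55 + -3·-21 + -4·-26 = 2
  a_9 = 0·2 + -3·121 + -3·55 + -4·-21 = -444
  a_10 = 0·-444 + -3·2 + -3·121 + -4·55 = -589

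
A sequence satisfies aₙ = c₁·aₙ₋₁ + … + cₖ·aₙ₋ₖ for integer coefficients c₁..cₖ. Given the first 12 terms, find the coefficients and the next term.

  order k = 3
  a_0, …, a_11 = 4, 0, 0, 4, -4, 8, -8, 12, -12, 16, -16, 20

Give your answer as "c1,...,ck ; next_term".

-1,1,1 ; -20

  a_3 = -1·0 + 1·0 + 1·4 = 4
  a_4 = -1·4 + 1·0 + 1·0 = -4
  a_5 = -1·-4 + 1·4 + 1·0 = 8
  a_6 = -1·8 + 1·-4 + 1·4 = -8
  a_7 = -1·-8 + 1·8 + 1·-4 = 12
  a_8 = -1·12 + 1·-8 + 1·8 = -12
  a_9 = -1·-12 + 1·12 + 1·-8 = 16
  a_10 = -1·16 + 1·-12 + 1·12 = -16
  a_11 = -1·-16 + 1·16 + 1·-12 = 20
  a_12 = -1·20 + 1·-16 + 1·16 = -20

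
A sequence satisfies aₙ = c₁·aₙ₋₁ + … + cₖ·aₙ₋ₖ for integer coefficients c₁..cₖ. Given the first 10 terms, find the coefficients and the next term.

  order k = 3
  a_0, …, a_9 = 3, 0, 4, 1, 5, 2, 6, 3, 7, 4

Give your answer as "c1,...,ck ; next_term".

1,1,-1 ; 8

  a_3 = 1·4 + 1·0 + -1·3 = 1
  a_4 = 1·1 + 1·4 + -1·0 = 5
  a_5 = 1·5 + 1·1 + -1·4 = 2
  a_6 = 1·2 + 1·5 + -1·1 = 6
  a_7 = 1·6 + 1·2 + -1·5 = 3
  a_8 = 1·3 + 1·6 + -1·2 = 7
  a_9 = 1·7 + 1·3 + -1·6 = 4
  a_10 = 1·4 + 1·7 + -1·3 = 8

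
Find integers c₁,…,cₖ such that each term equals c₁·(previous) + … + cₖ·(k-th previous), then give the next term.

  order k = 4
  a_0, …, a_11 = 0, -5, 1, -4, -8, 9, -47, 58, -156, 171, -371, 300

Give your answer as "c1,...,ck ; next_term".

-1,3,3,-2 ; -588

  a_4 = -1·-4 + 3·1 + 3·-5 + -2·0 = -8
  a_5 = -1·-8 + 3·-4 + 3·1 + -2·-5 = 9
  a_6 = -1·9 + 3·-8 + 3·-4 + -2·1 = -47
  a_7 = -1·-47 + 3·9 + 3·-8 + -2·-4 = 58
  a_8 = -1·58 + 3·-47 + 3·9 + -2·-8 = -156
  a_9 = -1·-156 + 3·58 + 3·-47 + -2·9 = 171
  a_10 = -1·171 + 3·-156 + 3·58 + -2·-47 = -371
  a_11 = -1·-371 + 3·171 + 3·-156 + -2·58 = 300
  a_12 = -1·300 + 3·-371 + 3·171 + -2·-156 = -588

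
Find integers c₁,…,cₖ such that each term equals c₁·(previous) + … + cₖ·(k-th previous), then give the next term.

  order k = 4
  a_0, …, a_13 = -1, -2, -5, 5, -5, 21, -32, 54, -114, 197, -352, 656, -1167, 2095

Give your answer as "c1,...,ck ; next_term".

-2,0,-1,-3 ; -3790

  a_4 = -2·5 + 0·-5 + -1·-2 + -3·-1 = -5
  a_5 = -2·-5 + 0·5 + -1·-5 + -3·-2 = 21
  a_6 = -2·21 + 0·-5 + -1·5 + -3·-5 = -32
  a_7 = -2·-32 + 0·21 + -1·-5 + -3·5 = 54
  a_8 = -2·54 + 0·-32 + -1·21 + -3·-5 = -114
  a_9 = -2·-114 + 0·54 + -1·-32 + -3·21 = 197
  a_10 = -2·197 + 0·-114 + -1·54 + -3·-32 = -352
  a_11 = -2·-352 + 0·197 + -1·-114 + -3·54 = 656
  a_12 = -2·656 + 0·-352 + -1·197 + -3·-114 = -1167
  a_13 = -2·-1167 + 0·656 + -1·-352 + -3·197 = 2095
  a_14 = -2·2095 + 0·-1167 + -1·656 + -3·-352 = -3790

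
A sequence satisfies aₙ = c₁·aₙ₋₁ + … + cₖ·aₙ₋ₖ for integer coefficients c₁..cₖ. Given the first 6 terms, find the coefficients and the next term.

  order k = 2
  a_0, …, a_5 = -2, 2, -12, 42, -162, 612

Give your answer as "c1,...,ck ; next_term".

  a_2 = -3·2 + 3·-2 = -12
  a_3 = -3·-12 + 3·2 = 42
  a_4 = -3·42 + 3·-12 = -162
  a_5 = -3·-162 + 3·42 = 612
  a_6 = -3·612 + 3·-162 = -2322

-3,3 ; -2322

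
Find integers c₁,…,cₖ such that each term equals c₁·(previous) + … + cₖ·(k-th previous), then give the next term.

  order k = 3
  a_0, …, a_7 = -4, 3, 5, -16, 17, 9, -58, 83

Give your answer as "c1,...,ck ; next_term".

-1,-1,2 ; -7

  a_3 = -1·5 + -1·3 + 2·-4 = -16
  a_4 = -1·-16 + -1·5 + 2·3 = 17
  a_5 = -1·17 + -1·-16 + 2·5 = 9
  a_6 = -1·9 + -1·17 + 2·-16 = -58
  a_7 = -1·-58 + -1·9 + 2·17 = 83
  a_8 = -1·83 + -1·-58 + 2·9 = -7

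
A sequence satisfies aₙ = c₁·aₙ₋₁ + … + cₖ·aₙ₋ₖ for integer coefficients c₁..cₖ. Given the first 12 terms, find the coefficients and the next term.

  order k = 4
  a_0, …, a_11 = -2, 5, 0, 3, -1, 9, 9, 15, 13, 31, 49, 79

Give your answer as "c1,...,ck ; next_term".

  a_4 = 1·3 + 0·0 + 0·5 + 2·-2 = -1
  a_5 = 1·-1 + 0·3 + 0·0 + 2·5 = 9
  a_6 = 1·9 + 0·-1 + 0·3 + 2·0 = 9
  a_7 = 1·9 + 0·9 + 0·-1 + 2·3 = 15
  a_8 = 1·15 + 0·9 + 0·9 + 2·-1 = 13
  a_9 = 1·13 + 0·15 + 0·9 + 2·9 = 31
  a_10 = 1·31 + 0·13 + 0·15 + 2·9 = 49
  a_11 = 1·49 + 0·31 + 0·13 + 2·15 = 79
  a_12 = 1·79 + 0·49 + 0·31 + 2·13 = 105

1,0,0,2 ; 105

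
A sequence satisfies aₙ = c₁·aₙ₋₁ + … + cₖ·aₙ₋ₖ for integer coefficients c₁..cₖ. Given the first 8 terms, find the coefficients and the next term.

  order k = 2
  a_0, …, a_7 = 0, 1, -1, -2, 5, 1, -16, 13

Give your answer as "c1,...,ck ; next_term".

-1,-3 ; 35

  a_2 = -1·1 + -3·0 = -1
  a_3 = -1·-1 + -3·1 = -2
  a_4 = -1·-2 + -3·-1 = 5
  a_5 = -1·5 + -3·-2 = 1
  a_6 = -1·1 + -3·5 = -16
  a_7 = -1·-16 + -3·1 = 13
  a_8 = -1·13 + -3·-16 = 35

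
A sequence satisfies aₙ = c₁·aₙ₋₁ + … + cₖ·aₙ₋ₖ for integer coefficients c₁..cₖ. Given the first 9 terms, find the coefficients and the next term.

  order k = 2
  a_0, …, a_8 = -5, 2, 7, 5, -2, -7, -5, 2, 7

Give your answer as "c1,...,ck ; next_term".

  a_2 = 1·2 + -1·-5 = 7
  a_3 = 1·7 + -1·2 = 5
  a_4 = 1·5 + -1·7 = -2
  a_5 = 1·-2 + -1·5 = -7
  a_6 = 1·-7 + -1·-2 = -5
  a_7 = 1·-5 + -1·-7 = 2
  a_8 = 1·2 + -1·-5 = 7
  a_9 = 1·7 + -1·2 = 5

1,-1 ; 5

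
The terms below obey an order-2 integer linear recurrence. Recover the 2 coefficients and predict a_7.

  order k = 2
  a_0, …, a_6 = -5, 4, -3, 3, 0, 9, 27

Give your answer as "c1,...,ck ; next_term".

  a_2 = 3·4 + 3·-5 = -3
  a_3 = 3·-3 + 3·4 = 3
  a_4 = 3·3 + 3·-3 = 0
  a_5 = 3·0 + 3·3 = 9
  a_6 = 3·9 + 3·0 = 27
  a_7 = 3·27 + 3·9 = 108

3,3 ; 108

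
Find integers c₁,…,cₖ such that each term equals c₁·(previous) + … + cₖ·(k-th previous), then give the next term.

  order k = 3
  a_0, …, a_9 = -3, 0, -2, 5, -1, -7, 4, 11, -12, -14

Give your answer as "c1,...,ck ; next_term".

  a_3 = -1·-2 + -2·0 + -1·-3 = 5
  a_4 = -1·5 + -2·-2 + -1·0 = -1
  a_5 = -1·-1 + -2·5 + -1·-2 = -7
  a_6 = -1·-7 + -2·-1 + -1·5 = 4
  a_7 = -1·4 + -2·-7 + -1·-1 = 11
  a_8 = -1·11 + -2·4 + -1·-7 = -12
  a_9 = -1·-12 + -2·11 + -1·4 = -14
  a_10 = -1·-14 + -2·-12 + -1·11 = 27

-1,-2,-1 ; 27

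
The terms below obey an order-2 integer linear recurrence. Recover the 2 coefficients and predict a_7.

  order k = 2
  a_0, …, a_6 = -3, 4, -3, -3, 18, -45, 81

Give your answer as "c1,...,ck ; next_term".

-3,-3 ; -108

  a_2 = -3·4 + -3·-3 = -3
  a_3 = -3·-3 + -3·4 = -3
  a_4 = -3·-3 + -3·-3 = 18
  a_5 = -3·18 + -3·-3 = -45
  a_6 = -3·-45 + -3·18 = 81
  a_7 = -3·81 + -3·-45 = -108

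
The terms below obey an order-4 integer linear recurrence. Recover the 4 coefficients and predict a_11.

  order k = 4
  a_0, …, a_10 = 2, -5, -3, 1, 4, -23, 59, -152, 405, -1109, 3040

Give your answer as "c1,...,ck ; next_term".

  a_4 = -3·1 + -1·-3 + 0·-5 + 2·2 = 4
  a_5 = -3·4 + -1·1 + 0·-3 + 2·-5 = -23
  a_6 = -3·-23 + -1·4 + 0·1 + 2·-3 = 59
  a_7 = -3·59 + -1·-23 + 0·4 + 2·1 = -152
  a_8 = -3·-152 + -1·59 + 0·-23 + 2·4 = 405
  a_9 = -3·405 + -1·-152 + 0·59 + 2·-23 = -1109
  a_10 = -3·-1109 + -1·405 + 0·-152 + 2·59 = 3040
  a_11 = -3·3040 + -1·-1109 + 0·405 + 2·-152 = -8315

-3,-1,0,2 ; -8315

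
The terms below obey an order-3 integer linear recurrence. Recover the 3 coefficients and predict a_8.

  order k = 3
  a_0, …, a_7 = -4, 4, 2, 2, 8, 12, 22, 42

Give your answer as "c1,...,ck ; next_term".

  a_3 = 1·2 + 1·4 + 1·-4 = 2
  a_4 = 1·2 + 1·2 + 1·4 = 8
  a_5 = 1·8 + 1·2 + 1·2 = 12
  a_6 = 1·12 + 1·8 + 1·2 = 22
  a_7 = 1·22 + 1·12 + 1·8 = 42
  a_8 = 1·42 + 1·22 + 1·12 = 76

1,1,1 ; 76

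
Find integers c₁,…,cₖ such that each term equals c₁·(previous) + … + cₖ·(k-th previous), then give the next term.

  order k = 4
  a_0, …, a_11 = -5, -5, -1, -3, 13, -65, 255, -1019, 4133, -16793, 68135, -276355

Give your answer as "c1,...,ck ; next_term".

  a_4 = -4·-3 + -1·-1 + -4·-5 + 4·-5 = 13
  a_5 = -4·13 + -1·-3 + -4·-1 + 4·-5 = -65
  a_6 = -4·-65 + -1·13 + -4·-3 + 4·-1 = 255
  a_7 = -4·255 + -1·-65 + -4·13 + 4·-3 = -1019
  a_8 = -4·-1019 + -1·255 + -4·-65 + 4·13 = 4133
  a_9 = -4·4133 + -1·-1019 + -4·255 + 4·-65 = -16793
  a_10 = -4·-16793 + -1·4133 + -4·-1019 + 4·255 = 68135
  a_11 = -4·68135 + -1·-16793 + -4·4133 + 4·-1019 = -276355
  a_12 = -4·-276355 + -1·68135 + -4·-16793 + 4·4133 = 1120989

-4,-1,-4,4 ; 1120989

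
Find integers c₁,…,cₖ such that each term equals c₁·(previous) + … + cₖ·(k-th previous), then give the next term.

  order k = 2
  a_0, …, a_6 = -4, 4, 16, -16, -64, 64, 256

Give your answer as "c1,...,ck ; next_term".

0,-4 ; -256

  a_2 = 0·4 + -4·-4 = 16
  a_3 = 0·16 + -4·4 = -16
  a_4 = 0·-16 + -4·16 = -64
  a_5 = 0·-64 + -4·-16 = 64
  a_6 = 0·64 + -4·-64 = 256
  a_7 = 0·256 + -4·64 = -256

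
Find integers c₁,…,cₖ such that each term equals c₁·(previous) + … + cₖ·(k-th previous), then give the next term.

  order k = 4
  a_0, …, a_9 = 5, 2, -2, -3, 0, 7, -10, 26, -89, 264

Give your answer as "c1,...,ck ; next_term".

-3,-1,-3,-1 ; -771

  a_4 = -3·-3 + -1·-2 + -3·2 + -1·5 = 0
  a_5 = -3·0 + -1·-3 + -3·-2 + -1·2 = 7
  a_6 = -3·7 + -1·0 + -3·-3 + -1·-2 = -10
  a_7 = -3·-10 + -1·7 + -3·0 + -1·-3 = 26
  a_8 = -3·26 + -1·-10 + -3·7 + -1·0 = -89
  a_9 = -3·-89 + -1·26 + -3·-10 + -1·7 = 264
  a_10 = -3·264 + -1·-89 + -3·26 + -1·-10 = -771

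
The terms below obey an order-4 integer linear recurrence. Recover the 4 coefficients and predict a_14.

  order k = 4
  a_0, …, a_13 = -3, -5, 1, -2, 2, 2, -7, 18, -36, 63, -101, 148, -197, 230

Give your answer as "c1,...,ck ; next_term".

-2,0,1,-1 ; -211

  a_4 = -2·-2 + 0·1 + 1·-5 + -1·-3 = 2
  a_5 = -2·2 + 0·-2 + 1·1 + -1·-5 = 2
  a_6 = -2·2 + 0·2 + 1·-2 + -1·1 = -7
  a_7 = -2·-7 + 0·2 + 1·2 + -1·-2 = 18
  a_8 = -2·18 + 0·-7 + 1·2 + -1·2 = -36
  a_9 = -2·-36 + 0·18 + 1·-7 + -1·2 = 63
  a_10 = -2·63 + 0·-36 + 1·18 + -1·-7 = -101
  a_11 = -2·-101 + 0·63 + 1·-36 + -1·18 = 148
  a_12 = -2·148 + 0·-101 + 1·63 + -1·-36 = -197
  a_13 = -2·-197 + 0·148 + 1·-101 + -1·63 = 230
  a_14 = -2·230 + 0·-197 + 1·148 + -1·-101 = -211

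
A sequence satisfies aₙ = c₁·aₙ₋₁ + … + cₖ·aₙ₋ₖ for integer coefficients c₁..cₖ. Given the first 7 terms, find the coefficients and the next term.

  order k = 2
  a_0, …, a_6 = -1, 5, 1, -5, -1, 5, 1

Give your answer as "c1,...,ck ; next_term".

  a_2 = 0·5 + -1·-1 = 1
  a_3 = 0·1 + -1·5 = -5
  a_4 = 0·-5 + -1·1 = -1
  a_5 = 0·-1 + -1·-5 = 5
  a_6 = 0·5 + -1·-1 = 1
  a_7 = 0·1 + -1·5 = -5

0,-1 ; -5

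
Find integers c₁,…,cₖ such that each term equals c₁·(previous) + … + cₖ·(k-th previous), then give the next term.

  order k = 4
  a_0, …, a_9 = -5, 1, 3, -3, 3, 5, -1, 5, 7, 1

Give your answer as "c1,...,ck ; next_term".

  a_4 = 1·-3 + 0·3 + 1·1 + -1·-5 = 3
  a_5 = 1·3 + 0·-3 + 1·3 + -1·1 = 5
  a_6 = 1·5 + 0·3 + 1·-3 + -1·3 = -1
  a_7 = 1·-1 + 0·5 + 1·3 + -1·-3 = 5
  a_8 = 1·5 + 0·-1 + 1·5 + -1·3 = 7
  a_9 = 1·7 + 0·5 + 1·-1 + -1·5 = 1
  a_10 = 1·1 + 0·7 + 1·5 + -1·-1 = 7

1,0,1,-1 ; 7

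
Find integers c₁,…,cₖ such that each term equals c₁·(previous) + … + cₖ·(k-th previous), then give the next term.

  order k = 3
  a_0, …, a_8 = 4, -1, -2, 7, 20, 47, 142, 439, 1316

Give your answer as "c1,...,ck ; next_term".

  a_3 = 3·-2 + -1·-1 + 3·4 = 7
  a_4 = 3·7 + -1·-2 + 3·-1 = 20
  a_5 = 3·20 + -1·7 + 3·-2 = 47
  a_6 = 3·47 + -1·20 + 3·7 = 142
  a_7 = 3·142 + -1·47 + 3·20 = 439
  a_8 = 3·439 + -1·142 + 3·47 = 1316
  a_9 = 3·1316 + -1·439 + 3·142 = 3935

3,-1,3 ; 3935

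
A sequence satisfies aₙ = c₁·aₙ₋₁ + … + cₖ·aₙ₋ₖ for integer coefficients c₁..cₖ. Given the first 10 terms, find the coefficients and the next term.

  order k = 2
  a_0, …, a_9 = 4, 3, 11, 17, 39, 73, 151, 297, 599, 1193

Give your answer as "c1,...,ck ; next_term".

  a_2 = 1·3 + 2·4 = 11
  a_3 = 1·11 + 2·3 = 17
  a_4 = 1·17 + 2·11 = 39
  a_5 = 1·39 + 2·17 = 73
  a_6 = 1·73 + 2·39 = 151
  a_7 = 1·151 + 2·73 = 297
  a_8 = 1·297 + 2·151 = 599
  a_9 = 1·599 + 2·297 = 1193
  a_10 = 1·1193 + 2·599 = 2391

1,2 ; 2391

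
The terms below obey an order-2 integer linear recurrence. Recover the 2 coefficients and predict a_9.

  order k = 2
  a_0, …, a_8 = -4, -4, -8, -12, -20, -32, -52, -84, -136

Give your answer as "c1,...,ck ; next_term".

1,1 ; -220

  a_2 = 1·-4 + 1·-4 = -8
  a_3 = 1·-8 + 1·-4 = -12
  a_4 = 1·-12 + 1·-8 = -20
  a_5 = 1·-20 + 1·-12 = -32
  a_6 = 1·-32 + 1·-20 = -52
  a_7 = 1·-52 + 1·-32 = -84
  a_8 = 1·-84 + 1·-52 = -136
  a_9 = 1·-136 + 1·-84 = -220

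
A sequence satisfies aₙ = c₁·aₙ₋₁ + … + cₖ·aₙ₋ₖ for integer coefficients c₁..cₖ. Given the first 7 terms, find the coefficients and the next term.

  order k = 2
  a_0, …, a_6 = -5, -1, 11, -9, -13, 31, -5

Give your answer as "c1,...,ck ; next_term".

  a_2 = -1·-1 + -2·-5 = 11
  a_3 = -1·11 + -2·-1 = -9
  a_4 = -1·-9 + -2·11 = -13
  a_5 = -1·-13 + -2·-9 = 31
  a_6 = -1·31 + -2·-13 = -5
  a_7 = -1·-5 + -2·31 = -57

-1,-2 ; -57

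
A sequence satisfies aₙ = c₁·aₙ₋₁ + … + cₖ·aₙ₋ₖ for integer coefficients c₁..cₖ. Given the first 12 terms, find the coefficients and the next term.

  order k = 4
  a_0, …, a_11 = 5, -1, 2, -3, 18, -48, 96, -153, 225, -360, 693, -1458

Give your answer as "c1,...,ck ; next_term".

-3,-3,0,3 ; 2970

  a_4 = -3·-3 + -3·2 + 0·-1 + 3·5 = 18
  a_5 = -3·18 + -3·-3 + 0·2 + 3·-1 = -48
  a_6 = -3·-48 + -3·18 + 0·-3 + 3·2 = 96
  a_7 = -3·96 + -3·-48 + 0·18 + 3·-3 = -153
  a_8 = -3·-153 + -3·96 + 0·-48 + 3·18 = 225
  a_9 = -3·225 + -3·-153 + 0·96 + 3·-48 = -360
  a_10 = -3·-360 + -3·225 + 0·-153 + 3·96 = 693
  a_11 = -3·693 + -3·-360 + 0·225 + 3·-153 = -1458
  a_12 = -3·-1458 + -3·693 + 0·-360 + 3·225 = 2970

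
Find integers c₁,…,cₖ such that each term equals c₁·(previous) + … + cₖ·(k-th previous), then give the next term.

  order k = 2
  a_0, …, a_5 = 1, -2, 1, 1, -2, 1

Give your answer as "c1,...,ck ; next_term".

  a_2 = -1·-2 + -1·1 = 1
  a_3 = -1·1 + -1·-2 = 1
  a_4 = -1·1 + -1·1 = -2
  a_5 = -1·-2 + -1·1 = 1
  a_6 = -1·1 + -1·-2 = 1

-1,-1 ; 1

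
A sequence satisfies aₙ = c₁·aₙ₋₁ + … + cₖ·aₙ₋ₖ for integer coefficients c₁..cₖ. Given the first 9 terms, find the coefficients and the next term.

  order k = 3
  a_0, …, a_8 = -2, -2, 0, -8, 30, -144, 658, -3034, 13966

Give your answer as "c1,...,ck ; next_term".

-4,3,1 ; -64308

  a_3 = -4·0 + 3·-2 + 1·-2 = -8
  a_4 = -4·-8 + 3·0 + 1·-2 = 30
  a_5 = -4·30 + 3·-8 + 1·0 = -144
  a_6 = -4·-144 + 3·30 + 1·-8 = 658
  a_7 = -4·658 + 3·-144 + 1·30 = -3034
  a_8 = -4·-3034 + 3·658 + 1·-144 = 13966
  a_9 = -4·13966 + 3·-3034 + 1·658 = -64308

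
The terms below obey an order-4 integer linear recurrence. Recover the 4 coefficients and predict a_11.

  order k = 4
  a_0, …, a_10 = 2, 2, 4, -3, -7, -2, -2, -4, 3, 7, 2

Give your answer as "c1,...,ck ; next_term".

1,-1,1,-1 ; 2

  a_4 = 1·-3 + -1·4 + 1·2 + -1·2 = -7
  a_5 = 1·-7 + -1·-3 + 1·4 + -1·2 = -2
  a_6 = 1·-2 + -1·-7 + 1·-3 + -1·4 = -2
  a_7 = 1·-2 + -1·-2 + 1·-7 + -1·-3 = -4
  a_8 = 1·-4 + -1·-2 + 1·-2 + -1·-7 = 3
  a_9 = 1·3 + -1·-4 + 1·-2 + -1·-2 = 7
  a_10 = 1·7 + -1·3 + 1·-4 + -1·-2 = 2
  a_11 = 1·2 + -1·7 + 1·3 + -1·-4 = 2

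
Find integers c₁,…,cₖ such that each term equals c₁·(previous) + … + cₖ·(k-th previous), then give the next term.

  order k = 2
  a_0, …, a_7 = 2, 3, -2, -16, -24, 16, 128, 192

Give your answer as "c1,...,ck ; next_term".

2,-4 ; -128

  a_2 = 2·3 + -4·2 = -2
  a_3 = 2·-2 + -4·3 = -16
  a_4 = 2·-16 + -4·-2 = -24
  a_5 = 2·-24 + -4·-16 = 16
  a_6 = 2·16 + -4·-24 = 128
  a_7 = 2·128 + -4·16 = 192
  a_8 = 2·192 + -4·128 = -128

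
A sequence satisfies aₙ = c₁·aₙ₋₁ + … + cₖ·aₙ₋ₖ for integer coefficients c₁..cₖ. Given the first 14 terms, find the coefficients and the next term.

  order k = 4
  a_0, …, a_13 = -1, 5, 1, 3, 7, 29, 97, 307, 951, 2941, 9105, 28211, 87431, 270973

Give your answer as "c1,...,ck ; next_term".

  a_4 = 4·3 + -3·1 + 0·5 + 2·-1 = 7
  a_5 = 4·7 + -3·3 + 0·1 + 2·5 = 29
  a_6 = 4·29 + -3·7 + 0·3 + 2·1 = 97
  a_7 = 4·97 + -3·29 + 0·7 + 2·3 = 307
  a_8 = 4·307 + -3·97 + 0·29 + 2·7 = 951
  a_9 = 4·951 + -3·307 + 0·97 + 2·29 = 2941
  a_10 = 4·2941 + -3·951 + 0·307 + 2·97 = 9105
  a_11 = 4·9105 + -3·2941 + 0·951 + 2·307 = 28211
  a_12 = 4·28211 + -3·9105 + 0·2941 + 2·951 = 87431
  a_13 = 4·87431 + -3·28211 + 0·9105 + 2·2941 = 270973
  a_14 = 4·270973 + -3·87431 + 0·28211 + 2·9105 = 839809

4,-3,0,2 ; 839809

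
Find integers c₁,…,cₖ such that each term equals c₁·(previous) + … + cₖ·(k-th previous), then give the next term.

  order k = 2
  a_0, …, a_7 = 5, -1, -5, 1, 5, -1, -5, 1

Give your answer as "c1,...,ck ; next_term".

0,-1 ; 5

  a_2 = 0·-1 + -1·5 = -5
  a_3 = 0·-5 + -1·-1 = 1
  a_4 = 0·1 + -1·-5 = 5
  a_5 = 0·5 + -1·1 = -1
  a_6 = 0·-1 + -1·5 = -5
  a_7 = 0·-5 + -1·-1 = 1
  a_8 = 0·1 + -1·-5 = 5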